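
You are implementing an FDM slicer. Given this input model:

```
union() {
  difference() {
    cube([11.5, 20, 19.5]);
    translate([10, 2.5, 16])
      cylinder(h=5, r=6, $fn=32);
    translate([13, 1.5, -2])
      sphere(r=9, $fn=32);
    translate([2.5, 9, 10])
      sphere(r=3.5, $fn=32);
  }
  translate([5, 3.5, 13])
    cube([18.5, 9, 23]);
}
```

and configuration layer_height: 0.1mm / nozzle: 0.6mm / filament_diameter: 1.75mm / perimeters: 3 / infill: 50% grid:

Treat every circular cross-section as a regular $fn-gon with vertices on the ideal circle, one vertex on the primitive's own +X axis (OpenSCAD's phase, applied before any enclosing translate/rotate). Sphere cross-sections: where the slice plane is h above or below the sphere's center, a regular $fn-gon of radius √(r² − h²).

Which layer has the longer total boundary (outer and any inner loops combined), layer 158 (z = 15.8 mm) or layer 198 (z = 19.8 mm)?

layer 158 (z = 15.8 mm)

Layer 158 (z = 15.8): the cube is present — its section is the full 11.5×20 rectangle (perimeter 63.00 mm); the cylinder at (10, 2.5) does not reach this height (z outside [16, 21]); the sphere at (13, 1.5) is absent (|z−center|=17.800 > r=9); the sphere at (2.5, 9) is absent (|z−center|=5.800 > r=3.5); Subtracting the remaining from the first: none of the subtracted shapes is present at this height, so the 11.5×20 cube is unchanged — boundary = 63.00 mm; the cube at (5, 3.5) (footprint 18.5×9) is included at this height (perimeter 55.00 mm); Merging all regions: the regions partially overlap (shared area 58.50 mm²), so the edge portions inside another operand are dropped and the merged outline is re-measured after clipping — boundary = 87.00 mm. So its perimeter = 87.00 mm. Layer 198 (z = 19.8): the cube is absent (z outside [0, 19.5]); the r=6 cylinder at (10, 2.5) contributes a regular 32-gon of circumradius 6 (perimeter = 2·32·6.000·sin(180°/32) = 37.64 mm); the sphere at (13, 1.5) does not reach this height (|z−center|=21.800 > r=9); the sphere at (2.5, 9) does not reach this height (|z−center|=9.800 > r=3.5); Subtracting the remaining from the first: the first operand is absent here, so nothing remains; the cube at (5, 3.5) is present — its section is the full 18.5×9 rectangle (perimeter 55.00 mm); Taking the union: only the 18.5×9 cube at (5, 3.5) is present, so the union is just that shape — boundary = 55.00 mm. So its perimeter = 55.00 mm. Layer 158 is larger (87.00 vs 55.00 mm).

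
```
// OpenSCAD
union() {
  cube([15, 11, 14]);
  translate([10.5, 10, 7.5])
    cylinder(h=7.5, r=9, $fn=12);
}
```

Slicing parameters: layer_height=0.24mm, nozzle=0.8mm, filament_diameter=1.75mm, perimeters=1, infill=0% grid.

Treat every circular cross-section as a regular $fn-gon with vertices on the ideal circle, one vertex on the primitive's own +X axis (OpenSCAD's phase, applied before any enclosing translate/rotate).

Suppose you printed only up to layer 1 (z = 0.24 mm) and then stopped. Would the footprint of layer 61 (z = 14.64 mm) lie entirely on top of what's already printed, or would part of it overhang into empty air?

Compare the two slices. At z = 0.24: the cube (footprint 15×11) is included at this height (area 165.00 mm²); the cylinder at (10.5, 10) is not intersected at this z (z outside [7.5, 15]); Combining (union): only the 15×11 cube is present, so the union is just that shape — area = 165.00 mm². At z = 14.64: the cube is not intersected at this z (z outside [0, 14]); the r=9 cylinder at (10.5, 10) gives a regular 12-gon of circumradius 9 (constant along its height) (area = (12/2)·9.000²·sin(360°/12) = 243.00 mm²); Combining (union): only the r=9 cylinder at (10.5, 10) is present, so the union is just that shape — area = 243.00 mm². Checking containment: at z = 14.64 the cross-section extends beyond the z = 0.24 cross-section by about 131.10 mm².

part overhangs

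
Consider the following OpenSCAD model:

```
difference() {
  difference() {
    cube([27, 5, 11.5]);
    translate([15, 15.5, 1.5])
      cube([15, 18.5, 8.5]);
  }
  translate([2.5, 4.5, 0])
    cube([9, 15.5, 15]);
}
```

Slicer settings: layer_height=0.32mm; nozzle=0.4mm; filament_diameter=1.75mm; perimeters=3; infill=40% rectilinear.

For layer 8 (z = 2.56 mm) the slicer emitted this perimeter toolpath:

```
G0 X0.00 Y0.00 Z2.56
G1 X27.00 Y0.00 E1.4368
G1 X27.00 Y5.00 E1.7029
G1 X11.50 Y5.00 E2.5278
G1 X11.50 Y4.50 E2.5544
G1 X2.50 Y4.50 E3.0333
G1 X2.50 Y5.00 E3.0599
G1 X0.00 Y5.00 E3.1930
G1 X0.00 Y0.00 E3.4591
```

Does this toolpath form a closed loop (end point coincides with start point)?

yes

Start point (G0): (0.00, 0.00). End point (last G1): the path returns to the start — closed.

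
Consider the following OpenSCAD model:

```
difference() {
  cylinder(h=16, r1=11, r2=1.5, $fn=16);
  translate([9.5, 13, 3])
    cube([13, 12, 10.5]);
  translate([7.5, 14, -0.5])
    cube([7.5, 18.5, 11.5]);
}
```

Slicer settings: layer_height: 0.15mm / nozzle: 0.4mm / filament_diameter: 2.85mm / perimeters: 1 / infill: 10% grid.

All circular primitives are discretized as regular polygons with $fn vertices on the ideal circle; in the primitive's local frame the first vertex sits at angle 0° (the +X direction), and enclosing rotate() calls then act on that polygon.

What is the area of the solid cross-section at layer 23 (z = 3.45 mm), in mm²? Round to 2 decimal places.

245.32 mm²

At z = 3.45 mm: the cone: at t=0.216 of its height the radius interpolates to r₁+(r₂−r₁)t = 8.952, giving a regular 16-gon of that circumradius (area = (16/2)·8.952²·sin(360°/16) = 245.32 mm²); the cube at (9.5, 13) is present — its section is the full 13×12 rectangle (area 156.00 mm²); the 7.5×18.5 cube at (7.5, 14) contributes its full rectangle (area 138.75 mm²); Subtracting the remaining from the first: starting from the cone (245.32 mm²), the 13×12 cube at (9.5, 13) misses the remaining region (no effect); the 7.5×18.5 cube at (7.5, 14) misses the remaining region (no effect) — area = 245.32 mm². Overall, the cross-section is a single solid region. Net area = 245.32 mm².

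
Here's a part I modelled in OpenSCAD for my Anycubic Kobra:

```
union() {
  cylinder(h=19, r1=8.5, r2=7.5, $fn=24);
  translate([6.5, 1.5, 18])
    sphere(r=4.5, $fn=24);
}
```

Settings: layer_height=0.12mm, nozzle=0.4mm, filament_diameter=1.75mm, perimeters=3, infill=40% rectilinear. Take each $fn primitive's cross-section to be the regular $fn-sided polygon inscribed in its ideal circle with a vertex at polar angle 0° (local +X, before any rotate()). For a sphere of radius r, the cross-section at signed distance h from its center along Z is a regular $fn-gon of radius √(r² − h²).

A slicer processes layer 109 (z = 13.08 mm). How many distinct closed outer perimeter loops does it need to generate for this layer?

1

At z = 13.08 mm: the cone contributes a regular 24-gon of circumradius 7.812 (interpolated between r1=8.5 and r2=7.5 at t=0.688); the sphere at (6.5, 1.5) is not intersected at this z (|z−center|=4.920 > r=4.5); Taking the union: only the cone is present, so the union is just that shape — 1 connected region. The result has 1 disconnected region.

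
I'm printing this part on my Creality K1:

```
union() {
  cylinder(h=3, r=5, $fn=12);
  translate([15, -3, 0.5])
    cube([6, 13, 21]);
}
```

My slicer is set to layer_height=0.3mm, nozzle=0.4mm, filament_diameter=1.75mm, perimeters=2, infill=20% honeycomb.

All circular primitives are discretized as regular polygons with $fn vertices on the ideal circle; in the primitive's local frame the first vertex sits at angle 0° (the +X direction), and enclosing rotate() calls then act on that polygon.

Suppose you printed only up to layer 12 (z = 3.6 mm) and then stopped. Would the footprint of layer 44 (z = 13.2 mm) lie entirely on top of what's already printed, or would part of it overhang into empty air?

Compare the two slices. At z = 3.6: the cylinder is absent (z outside [0, 3]); the cube at (15, -3) (footprint 6×13) is included at this height (area 78.00 mm²); Taking the union: only the 6×13 cube at (15, -3) is present, so the union is just that shape — area = 78.00 mm². At z = 13.2: the cylinder does not reach this height (z outside [0, 3]); the 6×13 cube at (15, -3) contributes its full rectangle (area 78.00 mm²); Taking the union: only the 6×13 cube at (15, -3) is present, so the union is just that shape — area = 78.00 mm². Checking containment: the cross-section at z = 13.2 is a subset of the cross-section at z = 3.6.

entirely on top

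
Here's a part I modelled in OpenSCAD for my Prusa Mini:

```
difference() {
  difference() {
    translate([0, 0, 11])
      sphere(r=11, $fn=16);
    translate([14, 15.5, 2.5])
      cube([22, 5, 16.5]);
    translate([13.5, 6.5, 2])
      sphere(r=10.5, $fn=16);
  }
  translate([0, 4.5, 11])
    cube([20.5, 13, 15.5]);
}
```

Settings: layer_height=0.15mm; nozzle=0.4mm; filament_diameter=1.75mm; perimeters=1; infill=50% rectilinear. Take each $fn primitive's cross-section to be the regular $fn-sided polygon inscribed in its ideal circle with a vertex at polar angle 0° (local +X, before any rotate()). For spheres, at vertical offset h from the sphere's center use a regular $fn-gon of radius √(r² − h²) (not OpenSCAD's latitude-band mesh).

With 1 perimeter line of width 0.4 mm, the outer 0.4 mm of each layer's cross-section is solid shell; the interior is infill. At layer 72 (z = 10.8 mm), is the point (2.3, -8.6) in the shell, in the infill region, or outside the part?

infill

At z = 10.8 mm: the sphere: section is a regular 16-gon, circumradius = √(r²−h²) = √(11²−0.2²) = 10.998; the cube at (14, 15.5) (footprint 22×5) is included at this height; the sphere at (13.5, 6.5): section is a regular 16-gon, circumradius = √(r²−h²) = √(10.5²−8.8²) = 5.728; After the difference (first − rest): starting from the r=11 sphere, the 22×5 cube at (14, 15.5) misses the remaining region (no effect); the r=10.5 sphere at (13.5, 6.5) partially overlaps it — only the 6.65 mm² overlap (of its 100.45 mm²) is removed, clipping the outline — 1 connected region; the cube at (0, 4.5) does not reach this height (z outside [11, 26.5]); Subtracting the remaining from the first: none of the subtracted shapes is present at this height, so the result so far is unchanged — 1 connected region. Overall, the cross-section is a single solid region. The nearest boundary edge runs (4.21, -10.16)→(-0.00, -11.00); distance from the point to it = 1.90 mm. The point is inside the cross-section and 1.90 mm from the nearest boundary — more than the 0.4 mm shell width (1 × 0.4), so it's in the infill interior.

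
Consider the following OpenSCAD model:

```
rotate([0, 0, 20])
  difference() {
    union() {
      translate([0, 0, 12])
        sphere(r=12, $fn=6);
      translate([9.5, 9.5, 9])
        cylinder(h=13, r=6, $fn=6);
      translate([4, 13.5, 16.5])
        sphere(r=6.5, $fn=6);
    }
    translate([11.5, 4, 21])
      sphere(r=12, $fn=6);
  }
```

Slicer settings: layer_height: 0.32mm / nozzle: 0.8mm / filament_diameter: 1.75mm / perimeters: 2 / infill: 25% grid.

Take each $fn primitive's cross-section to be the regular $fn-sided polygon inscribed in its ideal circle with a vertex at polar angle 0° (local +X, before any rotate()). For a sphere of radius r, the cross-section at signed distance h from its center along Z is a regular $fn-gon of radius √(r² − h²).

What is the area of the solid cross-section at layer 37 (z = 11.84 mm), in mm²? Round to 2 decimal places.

At z = 11.84 mm: the sphere: section is a regular 6-gon, circumradius = √(r²−h²) = √(12²−0.16²) = 11.999 (area = (6/2)·11.999²·sin(360°/6) = 374.06 mm²); the cylinder at (9.5, 9.5): section is a regular 6-gon, circumradius r=6 (area = (6/2)·6.000²·sin(360°/6) = 93.53 mm²); the sphere at (4, 13.5): section is a regular 6-gon, circumradius = √(r²−h²) = √(6.5²−4.66²) = 4.531 (area = (6/2)·4.531²·sin(360°/6) = 53.35 mm²); Combining (union): the regions partially overlap — summed areas 520.94 mm² minus the doubly-counted overlap 32.86 mm² gives 488.07 mm² — area = 488.07 mm²; the r=12 sphere at (11.5, 4) slices to a regular 6-gon of circumradius 7.752 (√(r²−h²) with h=9.16 from center) (area = (6/2)·7.752²·sin(360°/6) = 156.13 mm²); Taking the first minus the rest: starting from the result so far (488.07 mm²), the r=12 sphere at (11.5, 4) partially overlaps it — only the 91.51 mm² overlap (of its 156.13 mm²) is removed, clipping the outline — area = 396.56 mm²; (rotated 20° about Z; rotation is an isometry so areas/perimeters/island counts are preserved). Overall, the cross-section is a single solid region. Net area = 396.56 mm².

396.56 mm²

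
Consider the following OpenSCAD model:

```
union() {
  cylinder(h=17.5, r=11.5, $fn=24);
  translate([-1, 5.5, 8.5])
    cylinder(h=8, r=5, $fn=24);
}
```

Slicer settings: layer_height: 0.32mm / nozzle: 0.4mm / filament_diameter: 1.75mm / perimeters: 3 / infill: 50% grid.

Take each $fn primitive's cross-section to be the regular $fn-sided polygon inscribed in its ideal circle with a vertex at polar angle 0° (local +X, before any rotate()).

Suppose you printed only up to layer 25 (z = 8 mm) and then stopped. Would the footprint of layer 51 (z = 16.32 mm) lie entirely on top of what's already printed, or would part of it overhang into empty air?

entirely on top

Compare the two slices. At z = 8: the r=11.5 cylinder contributes a regular 24-gon of circumradius 11.5 (area = (24/2)·11.500²·sin(360°/24) = 410.75 mm²); the cylinder at (-1, 5.5) is absent (z outside [8.5, 16.5]); Merging all regions: only the r=11.5 cylinder is present, so the union is just that shape — area = 410.75 mm². At z = 16.32: the cylinder: section is a regular 24-gon, circumradius r=11.5 (area = (24/2)·11.500²·sin(360°/24) = 410.75 mm²); the r=5 cylinder at (-1, 5.5) gives a regular 24-gon of circumradius 5 (constant along its height) (area = (24/2)·5.000²·sin(360°/24) = 77.65 mm²); Taking the union: the r=5 cylinder at (-1, 5.5) lies entirely inside the r=11.5 cylinder, so the union is just the r=11.5 cylinder — area = 410.75 mm². Checking containment: the cross-section at z = 16.32 is a subset of the cross-section at z = 8.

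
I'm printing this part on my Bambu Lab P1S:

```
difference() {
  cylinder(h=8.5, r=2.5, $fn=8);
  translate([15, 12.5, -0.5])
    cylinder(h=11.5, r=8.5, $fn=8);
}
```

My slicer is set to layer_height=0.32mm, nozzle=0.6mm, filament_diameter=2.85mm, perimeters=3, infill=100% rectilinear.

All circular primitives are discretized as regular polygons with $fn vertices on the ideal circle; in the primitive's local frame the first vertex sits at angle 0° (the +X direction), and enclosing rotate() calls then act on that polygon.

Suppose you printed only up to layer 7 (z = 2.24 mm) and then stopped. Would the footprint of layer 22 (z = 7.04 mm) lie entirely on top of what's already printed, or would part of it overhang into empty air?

entirely on top

Compare the two slices. At z = 2.24: the cylinder: section is a regular 8-gon, circumradius r=2.5 (area = (8/2)·2.500²·sin(360°/8) = 17.68 mm²); the r=8.5 cylinder at (15, 12.5) gives a regular 8-gon of circumradius 8.5 (constant along its height) (area = (8/2)·8.500²·sin(360°/8) = 204.35 mm²); After the difference (first − rest): starting from the r=2.5 cylinder (17.68 mm²), the r=8.5 cylinder at (15, 12.5) misses the remaining region (no effect) — area = 17.68 mm². At z = 7.04: the r=2.5 cylinder gives a regular 8-gon of circumradius 2.5 (constant along its height) (area = (8/2)·2.500²·sin(360°/8) = 17.68 mm²); the r=8.5 cylinder at (15, 12.5) gives a regular 8-gon of circumradius 8.5 (constant along its height) (area = (8/2)·8.500²·sin(360°/8) = 204.35 mm²); Subtracting the remaining from the first: starting from the r=2.5 cylinder (17.68 mm²), the r=8.5 cylinder at (15, 12.5) misses the remaining region (no effect) — area = 17.68 mm². Checking containment: the cross-section at z = 7.04 is a subset of the cross-section at z = 2.24.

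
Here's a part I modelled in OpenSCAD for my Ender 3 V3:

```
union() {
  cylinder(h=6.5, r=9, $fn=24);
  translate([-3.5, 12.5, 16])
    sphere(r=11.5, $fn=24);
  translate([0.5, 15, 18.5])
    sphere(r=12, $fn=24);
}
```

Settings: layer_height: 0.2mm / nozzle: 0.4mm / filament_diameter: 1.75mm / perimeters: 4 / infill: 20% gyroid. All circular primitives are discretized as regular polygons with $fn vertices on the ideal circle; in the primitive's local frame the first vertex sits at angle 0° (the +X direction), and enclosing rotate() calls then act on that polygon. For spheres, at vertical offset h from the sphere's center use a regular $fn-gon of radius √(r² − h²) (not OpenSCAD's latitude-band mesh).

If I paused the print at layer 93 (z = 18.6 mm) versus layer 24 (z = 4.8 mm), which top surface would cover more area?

layer 93 (z = 18.6 mm)

Layer 93 (z = 18.6): the cylinder is not intersected at this z (z outside [0, 6.5]); the sphere at (-3.5, 12.5): section is a regular 24-gon, circumradius = √(r²−h²) = √(11.5²−2.6²) = 11.202 (area = (24/2)·11.202²·sin(360°/24) = 389.75 mm²); the r=12 sphere at (0.5, 15) contributes a regular 24-gon of circumradius √(12²−0.1²) = 12.000 (area = (24/2)·12.000²·sin(360°/24) = 447.21 mm²); Taking the union: the regions partially overlap — summed areas 836.96 mm² minus the doubly-counted overlap 308.81 mm² gives 528.15 mm² — area = 528.15 mm². So its area = 528.15 mm². Layer 24 (z = 4.8): the cylinder: section is a regular 24-gon, circumradius r=9 (area = (24/2)·9.000²·sin(360°/24) = 251.57 mm²); the r=11.5 sphere at (-3.5, 12.5) contributes a regular 24-gon of circumradius √(11.5²−11.2²) = 2.610 (area = (24/2)·2.610²·sin(360°/24) = 21.15 mm²); the sphere at (0.5, 15) does not reach this height (|z−center|=13.700 > r=12); Taking the union: the 2 present regions are separate (no shared area or edge), so areas and boundary lengths simply add and each stays a separate island — area = 272.72 mm². So its area = 272.72 mm². Layer 93 is larger (528.15 vs 272.72 mm²).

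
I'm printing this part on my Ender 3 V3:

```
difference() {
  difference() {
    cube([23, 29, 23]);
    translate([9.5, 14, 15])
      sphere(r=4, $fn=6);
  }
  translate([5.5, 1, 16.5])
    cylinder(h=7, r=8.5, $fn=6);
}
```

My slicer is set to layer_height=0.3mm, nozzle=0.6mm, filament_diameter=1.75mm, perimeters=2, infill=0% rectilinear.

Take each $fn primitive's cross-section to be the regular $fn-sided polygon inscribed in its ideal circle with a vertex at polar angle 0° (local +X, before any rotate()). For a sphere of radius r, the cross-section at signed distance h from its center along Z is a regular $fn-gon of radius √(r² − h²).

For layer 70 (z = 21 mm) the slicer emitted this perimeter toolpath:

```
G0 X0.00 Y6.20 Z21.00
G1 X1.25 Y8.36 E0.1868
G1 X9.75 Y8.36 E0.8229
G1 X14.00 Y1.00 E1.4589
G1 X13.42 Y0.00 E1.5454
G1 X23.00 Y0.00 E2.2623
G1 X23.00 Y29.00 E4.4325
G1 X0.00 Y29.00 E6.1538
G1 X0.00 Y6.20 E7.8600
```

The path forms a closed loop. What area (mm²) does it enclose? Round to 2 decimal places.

567.24 mm²

Apply the shoelace formula to the sequence of (X, Y) vertices; enclosed area = 567.24 mm².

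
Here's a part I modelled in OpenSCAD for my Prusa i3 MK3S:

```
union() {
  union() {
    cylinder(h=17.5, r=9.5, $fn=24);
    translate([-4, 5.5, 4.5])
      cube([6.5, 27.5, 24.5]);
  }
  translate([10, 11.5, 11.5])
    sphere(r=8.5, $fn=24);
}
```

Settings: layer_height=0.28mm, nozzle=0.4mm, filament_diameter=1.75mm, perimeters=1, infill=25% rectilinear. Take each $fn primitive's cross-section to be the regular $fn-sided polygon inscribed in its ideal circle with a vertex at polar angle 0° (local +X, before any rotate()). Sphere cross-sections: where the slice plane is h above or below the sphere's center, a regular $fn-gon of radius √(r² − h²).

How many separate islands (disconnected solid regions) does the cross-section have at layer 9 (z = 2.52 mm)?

At z = 2.52 mm: the r=9.5 cylinder contributes a regular 24-gon of circumradius 9.5; the cube at (-4, 5.5) is not intersected at this z (z outside [4.5, 29]); Taking the union: only the r=9.5 cylinder is present, so the union is just that shape — 1 connected region; the sphere at (10, 11.5) is not intersected at this z (|z−center|=8.980 > r=8.5); Merging all regions: only that combined region is present, so the union is just that shape — 1 connected region. Overall, the cross-section is a single solid region. Island count = 1.

1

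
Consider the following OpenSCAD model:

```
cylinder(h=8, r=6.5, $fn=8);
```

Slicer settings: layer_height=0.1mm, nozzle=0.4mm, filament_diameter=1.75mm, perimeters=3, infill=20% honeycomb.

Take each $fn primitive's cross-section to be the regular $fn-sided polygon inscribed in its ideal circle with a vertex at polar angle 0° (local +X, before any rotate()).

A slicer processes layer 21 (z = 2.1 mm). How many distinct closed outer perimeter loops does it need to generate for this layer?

At z = 2.1 mm: the cylinder: section is a regular 8-gon, circumradius r=6.5. The result has 1 disconnected region.

1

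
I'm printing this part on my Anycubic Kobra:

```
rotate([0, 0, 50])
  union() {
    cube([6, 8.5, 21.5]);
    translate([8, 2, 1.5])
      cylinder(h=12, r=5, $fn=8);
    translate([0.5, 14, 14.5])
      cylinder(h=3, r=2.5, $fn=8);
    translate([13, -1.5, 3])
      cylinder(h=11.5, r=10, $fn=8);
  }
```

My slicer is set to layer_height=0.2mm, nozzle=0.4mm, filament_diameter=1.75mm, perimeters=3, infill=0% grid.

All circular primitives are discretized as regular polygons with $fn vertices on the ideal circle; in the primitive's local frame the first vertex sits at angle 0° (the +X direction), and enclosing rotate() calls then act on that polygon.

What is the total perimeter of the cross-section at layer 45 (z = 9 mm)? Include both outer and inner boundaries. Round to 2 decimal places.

75.57 mm

At z = 9 mm: the 6×8.5 cube contributes its full rectangle (perimeter 29.00 mm); the r=5 cylinder at (8, 2) gives a regular 8-gon of circumradius 5 (constant along its height) (perimeter = 2·8·5.000·sin(180°/8) = 30.61 mm); the cylinder at (0.5, 14) is absent (z outside [14.5, 17.5]); the cylinder at (13, -1.5): section is a regular 8-gon, circumradius r=10 (perimeter = 2·8·10.000·sin(180°/8) = 61.23 mm); Taking the union: the regions partially overlap (shared area 76.20 mm²), so the edge portions inside another operand are dropped and the merged outline is re-measured after clipping — boundary = 75.57 mm; (whole slice rotated 50° about Z — lengths, areas and connectivity unchanged). Overall, the cross-section is a single solid region. Total boundary length (outer) = 75.57 mm.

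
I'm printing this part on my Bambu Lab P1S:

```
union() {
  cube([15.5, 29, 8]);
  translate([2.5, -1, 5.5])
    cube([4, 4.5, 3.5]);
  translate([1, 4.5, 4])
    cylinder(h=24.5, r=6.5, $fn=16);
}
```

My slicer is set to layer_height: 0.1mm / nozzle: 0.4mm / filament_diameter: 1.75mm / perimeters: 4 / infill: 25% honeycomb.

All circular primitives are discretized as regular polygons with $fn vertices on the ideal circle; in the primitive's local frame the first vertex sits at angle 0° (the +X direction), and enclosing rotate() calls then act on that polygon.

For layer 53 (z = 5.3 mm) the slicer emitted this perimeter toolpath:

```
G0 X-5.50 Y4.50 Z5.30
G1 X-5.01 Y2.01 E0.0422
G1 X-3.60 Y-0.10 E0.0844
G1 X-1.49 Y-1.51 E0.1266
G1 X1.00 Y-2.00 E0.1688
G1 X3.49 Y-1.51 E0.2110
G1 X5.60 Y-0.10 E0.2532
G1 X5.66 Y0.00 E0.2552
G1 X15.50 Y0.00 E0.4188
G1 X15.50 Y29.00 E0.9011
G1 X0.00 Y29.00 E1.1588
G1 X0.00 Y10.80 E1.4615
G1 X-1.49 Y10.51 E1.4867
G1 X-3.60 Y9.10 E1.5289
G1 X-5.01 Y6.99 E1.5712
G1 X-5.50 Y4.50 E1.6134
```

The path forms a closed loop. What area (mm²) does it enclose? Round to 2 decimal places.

509.42 mm²

Apply the shoelace formula to the sequence of (X, Y) vertices; enclosed area = 509.42 mm².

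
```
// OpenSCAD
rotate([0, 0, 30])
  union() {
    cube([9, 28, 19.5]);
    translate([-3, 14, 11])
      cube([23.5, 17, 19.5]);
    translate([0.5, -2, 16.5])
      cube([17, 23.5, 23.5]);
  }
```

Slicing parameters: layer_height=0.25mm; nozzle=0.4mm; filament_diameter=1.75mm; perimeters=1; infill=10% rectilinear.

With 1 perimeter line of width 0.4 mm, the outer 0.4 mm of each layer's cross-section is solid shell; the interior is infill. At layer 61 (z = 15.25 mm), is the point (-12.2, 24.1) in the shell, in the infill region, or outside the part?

infill

At z = 15.25 mm: the cube is present — its section is the full 9×28 rectangle; the 23.5×17 cube at (-3, 14) contributes its full rectangle; the cube at (0.5, -2) does not reach this height (z outside [16.5, 40]); Taking the union: the regions partially overlap (shared area 126.00 mm²), so overlapping operands fuse into one piece — 1 connected region; (rotated 30° about Z; rotation is an isometry so areas/perimeters/island counts are preserved). Overall, the cross-section is a single solid region. Undo the 30° rotation: the query point maps to (1.484, 26.971) in the un-rotated model frame. The nearest boundary edge runs (-3.00, 31.00)→(20.50, 31.00); distance from the point to it = 4.03 mm. The point is inside the cross-section and 4.03 mm from the nearest boundary — more than the 0.4 mm shell width (1 × 0.4), so it's in the infill interior.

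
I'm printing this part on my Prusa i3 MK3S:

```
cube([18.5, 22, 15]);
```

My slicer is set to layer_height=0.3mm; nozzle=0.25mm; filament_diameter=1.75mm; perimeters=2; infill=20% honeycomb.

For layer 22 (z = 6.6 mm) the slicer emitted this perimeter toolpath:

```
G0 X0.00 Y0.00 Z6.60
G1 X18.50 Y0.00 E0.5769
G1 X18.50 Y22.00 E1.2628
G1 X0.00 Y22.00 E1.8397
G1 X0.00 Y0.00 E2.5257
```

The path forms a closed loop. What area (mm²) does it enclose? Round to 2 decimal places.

407.00 mm²

Apply the shoelace formula to the sequence of (X, Y) vertices; enclosed area = 407.00 mm².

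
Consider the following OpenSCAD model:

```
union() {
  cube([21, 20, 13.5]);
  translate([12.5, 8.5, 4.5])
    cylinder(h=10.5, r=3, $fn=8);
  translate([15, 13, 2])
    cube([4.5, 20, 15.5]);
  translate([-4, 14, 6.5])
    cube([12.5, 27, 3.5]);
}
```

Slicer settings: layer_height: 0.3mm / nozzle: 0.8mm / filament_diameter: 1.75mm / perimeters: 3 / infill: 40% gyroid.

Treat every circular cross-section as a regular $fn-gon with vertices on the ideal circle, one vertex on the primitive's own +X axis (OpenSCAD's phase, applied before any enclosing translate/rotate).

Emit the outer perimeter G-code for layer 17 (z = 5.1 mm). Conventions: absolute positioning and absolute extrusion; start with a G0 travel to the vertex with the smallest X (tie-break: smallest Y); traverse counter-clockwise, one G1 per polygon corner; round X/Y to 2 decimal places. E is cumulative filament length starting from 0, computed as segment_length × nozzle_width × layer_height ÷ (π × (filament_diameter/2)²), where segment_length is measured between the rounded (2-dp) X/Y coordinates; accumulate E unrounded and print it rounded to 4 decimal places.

At z = 5.1 mm: the cube (footprint 21×20) is included at this height; the r=3 cylinder at (12.5, 8.5) gives a regular 8-gon of circumradius 3 (constant along its height); the cube at (15, 13) (footprint 4.5×20) is included at this height; the cube at (-4, 14) does not reach this height (z outside [6.5, 10]); Merging all regions: the regions partially overlap (shared area 56.96 mm²), so overlapping operands fuse into one piece — 1 connected region. The outline is a single polygon with 8 vertices. Extrusion per mm of travel: 0.8 × 0.3 / (π × 0.875²) = 0.099780. Accumulating E over each segment gives final E = 10.7763.

G0 X0.00 Y0.00 Z5.10
G1 X21.00 Y0.00 E2.0954
G1 X21.00 Y20.00 E4.0910
G1 X19.50 Y20.00 E4.2407
G1 X19.50 Y33.00 E5.5378
G1 X15.00 Y33.00 E5.9868
G1 X15.00 Y20.00 E7.2840
G1 X0.00 Y20.00 E8.7807
G1 X0.00 Y0.00 E10.7763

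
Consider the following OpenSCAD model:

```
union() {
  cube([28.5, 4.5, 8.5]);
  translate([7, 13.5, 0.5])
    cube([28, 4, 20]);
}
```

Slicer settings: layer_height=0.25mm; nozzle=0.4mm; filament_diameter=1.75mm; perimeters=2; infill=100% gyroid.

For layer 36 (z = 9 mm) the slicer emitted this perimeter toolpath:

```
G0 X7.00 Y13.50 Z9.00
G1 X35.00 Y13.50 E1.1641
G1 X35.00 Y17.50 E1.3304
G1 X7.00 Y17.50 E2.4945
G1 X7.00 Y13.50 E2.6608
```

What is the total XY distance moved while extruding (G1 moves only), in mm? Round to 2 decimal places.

Sum the Euclidean lengths of each G1 segment: total = 64.00 mm.

64.00 mm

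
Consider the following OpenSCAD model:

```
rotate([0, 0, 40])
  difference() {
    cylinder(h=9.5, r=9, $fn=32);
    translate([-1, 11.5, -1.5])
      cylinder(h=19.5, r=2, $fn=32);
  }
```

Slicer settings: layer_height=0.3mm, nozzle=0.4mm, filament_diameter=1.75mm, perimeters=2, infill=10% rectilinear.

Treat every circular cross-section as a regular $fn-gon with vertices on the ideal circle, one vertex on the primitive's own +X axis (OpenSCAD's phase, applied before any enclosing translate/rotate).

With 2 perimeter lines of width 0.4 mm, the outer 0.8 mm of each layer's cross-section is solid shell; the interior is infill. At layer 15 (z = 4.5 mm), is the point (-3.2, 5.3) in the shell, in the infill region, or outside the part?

infill

At z = 4.5 mm: the r=9 cylinder gives a regular 32-gon of circumradius 9 (constant along its height); the r=2 cylinder at (-1, 11.5) contributes a regular 32-gon of circumradius 2; Subtracting the remaining from the first: starting from the r=9 cylinder, the r=2 cylinder at (-1, 11.5) misses the remaining region (no effect) — 1 connected region; (rotated 40° about Z; rotation is an isometry so areas/perimeters/island counts are preserved). Overall, the cross-section is a single solid region. Undo the 40° rotation: the query point maps to (0.955, 6.117) in the un-rotated model frame. The nearest boundary edge runs (0.00, 9.00)→(1.76, 8.83); distance from the point to it = 2.78 mm. The point is inside the cross-section and 2.78 mm from the nearest boundary — more than the 0.8 mm shell width (2 × 0.4), so it's in the infill interior.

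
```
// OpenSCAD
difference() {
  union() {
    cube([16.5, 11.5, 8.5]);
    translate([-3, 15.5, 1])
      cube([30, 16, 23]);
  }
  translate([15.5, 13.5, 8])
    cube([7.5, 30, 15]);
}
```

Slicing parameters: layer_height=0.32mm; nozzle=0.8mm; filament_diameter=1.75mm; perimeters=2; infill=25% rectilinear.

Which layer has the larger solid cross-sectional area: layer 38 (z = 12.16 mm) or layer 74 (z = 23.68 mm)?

layer 74 (z = 23.68 mm)

Layer 38 (z = 12.16): the cube is absent (z outside [0, 8.5]); the 30×16 cube at (-3, 15.5) contributes its full rectangle (area 480.00 mm²); Taking the union: only the 30×16 cube at (-3, 15.5) is present, so the union is just that shape — area = 480.00 mm²; the 7.5×30 cube at (15.5, 13.5) contributes its full rectangle (area 225.00 mm²); After the difference (first − rest): starting from that combined region (480.00 mm²), the 7.5×30 cube at (15.5, 13.5) partially overlaps it — only the 120.00 mm² overlap (of its 225.00 mm²) is removed, clipping the outline — area = 360.00 mm². So its area = 360.00 mm². Layer 74 (z = 23.68): the cube is not intersected at this z (z outside [0, 8.5]); the 30×16 cube at (-3, 15.5) contributes its full rectangle (area 480.00 mm²); Merging all regions: only the 30×16 cube at (-3, 15.5) is present, so the union is just that shape — area = 480.00 mm²; the cube at (15.5, 13.5) is not intersected at this z (z outside [8, 23]); Taking the first minus the rest: none of the subtracted shapes is present at this height, so the result so far is unchanged — area = 480.00 mm². So its area = 480.00 mm². Layer 74 is larger (480.00 vs 360.00 mm²).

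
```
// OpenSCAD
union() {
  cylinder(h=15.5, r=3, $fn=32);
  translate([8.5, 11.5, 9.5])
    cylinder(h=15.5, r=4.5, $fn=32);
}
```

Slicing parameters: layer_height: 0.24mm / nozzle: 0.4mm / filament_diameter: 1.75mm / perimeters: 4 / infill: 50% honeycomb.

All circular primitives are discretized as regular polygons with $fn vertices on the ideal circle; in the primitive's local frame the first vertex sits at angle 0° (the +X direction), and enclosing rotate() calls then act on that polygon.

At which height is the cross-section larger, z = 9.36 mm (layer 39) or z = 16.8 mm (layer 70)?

Layer 39 (z = 9.36): the r=3 cylinder contributes a regular 32-gon of circumradius 3 (area = (32/2)·3.000²·sin(360°/32) = 28.09 mm²); the cylinder at (8.5, 11.5) is not intersected at this z (z outside [9.5, 25]); Taking the union: only the r=3 cylinder is present, so the union is just that shape — area = 28.09 mm². So its area = 28.09 mm². Layer 70 (z = 16.8): the cylinder does not reach this height (z outside [0, 15.5]); the r=4.5 cylinder at (8.5, 11.5) contributes a regular 32-gon of circumradius 4.5 (area = (32/2)·4.500²·sin(360°/32) = 63.21 mm²); Combining (union): only the r=4.5 cylinder at (8.5, 11.5) is present, so the union is just that shape — area = 63.21 mm². So its area = 63.21 mm². Layer 70 is larger (63.21 vs 28.09 mm²).

layer 70 (z = 16.8 mm)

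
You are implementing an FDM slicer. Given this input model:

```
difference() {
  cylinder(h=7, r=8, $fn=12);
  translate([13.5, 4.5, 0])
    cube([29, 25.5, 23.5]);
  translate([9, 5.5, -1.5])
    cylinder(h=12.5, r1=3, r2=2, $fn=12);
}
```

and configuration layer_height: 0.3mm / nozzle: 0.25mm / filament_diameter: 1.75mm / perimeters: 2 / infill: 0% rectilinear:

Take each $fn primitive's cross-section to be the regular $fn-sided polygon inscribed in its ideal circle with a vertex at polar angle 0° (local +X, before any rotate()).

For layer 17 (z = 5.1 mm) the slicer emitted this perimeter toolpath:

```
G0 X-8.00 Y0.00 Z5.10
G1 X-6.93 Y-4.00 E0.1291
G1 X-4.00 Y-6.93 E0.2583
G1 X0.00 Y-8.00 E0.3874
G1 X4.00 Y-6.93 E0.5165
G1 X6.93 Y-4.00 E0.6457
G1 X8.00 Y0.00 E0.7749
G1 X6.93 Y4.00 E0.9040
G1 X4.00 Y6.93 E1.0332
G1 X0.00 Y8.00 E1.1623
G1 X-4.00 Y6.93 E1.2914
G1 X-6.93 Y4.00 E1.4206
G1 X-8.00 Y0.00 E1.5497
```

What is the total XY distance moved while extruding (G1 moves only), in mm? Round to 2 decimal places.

Sum the Euclidean lengths of each G1 segment: total = 49.70 mm.

49.70 mm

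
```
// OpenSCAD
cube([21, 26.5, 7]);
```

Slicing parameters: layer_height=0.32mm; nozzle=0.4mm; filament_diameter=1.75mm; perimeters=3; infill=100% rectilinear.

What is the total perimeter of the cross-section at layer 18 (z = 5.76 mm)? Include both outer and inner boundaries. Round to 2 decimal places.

95.00 mm

At z = 5.76 mm: the cube (footprint 21×26.5) is included at this height (perimeter 95.00 mm). Overall, the cross-section is a single solid region. Total boundary length (outer) = 95.00 mm.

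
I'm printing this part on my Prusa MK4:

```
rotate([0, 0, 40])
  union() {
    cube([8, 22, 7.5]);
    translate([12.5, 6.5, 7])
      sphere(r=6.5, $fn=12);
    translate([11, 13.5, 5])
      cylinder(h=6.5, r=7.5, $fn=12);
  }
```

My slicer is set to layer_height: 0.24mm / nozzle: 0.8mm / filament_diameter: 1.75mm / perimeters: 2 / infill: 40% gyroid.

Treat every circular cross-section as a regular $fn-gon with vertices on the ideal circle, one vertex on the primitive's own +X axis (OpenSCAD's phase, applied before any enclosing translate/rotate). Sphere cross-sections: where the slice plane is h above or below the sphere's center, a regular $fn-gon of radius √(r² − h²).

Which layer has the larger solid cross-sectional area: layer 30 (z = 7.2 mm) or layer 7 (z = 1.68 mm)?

Layer 30 (z = 7.2): the cube is present — its section is the full 8×22 rectangle (area 176.00 mm²); the r=6.5 sphere at (12.5, 6.5) slices to a regular 12-gon of circumradius 6.497 (√(r²−h²) with h=0.2 from center) (area = (12/2)·6.497²·sin(360°/12) = 126.63 mm²); the cylinder at (11, 13.5): section is a regular 12-gon, circumradius r=7.5 (area = (12/2)·7.500²·sin(360°/12) = 168.75 mm²); Merging all regions: the regions partially overlap — summed areas 471.38 mm² minus the doubly-counted overlap 102.32 mm² gives 369.06 mm² — area = 369.06 mm²; (whole slice rotated 40° about Z — lengths, areas and connectivity unchanged). So its area = 369.06 mm². Layer 7 (z = 1.68): the 8×22 cube contributes its full rectangle (area 176.00 mm²); the r=6.5 sphere at (12.5, 6.5) contributes a regular 12-gon of circumradius √(6.5²−5.32²) = 3.735 (area = (12/2)·3.735²·sin(360°/12) = 41.84 mm²); the cylinder at (11, 13.5) does not reach this height (z outside [5, 11.5]); Combining (union): the 2 present regions are separate (no shared area or edge), so areas and boundary lengths simply add and each stays a separate island — area = 217.84 mm²; (rotated 40° about Z; rotation is an isometry so areas/perimeters/island counts are preserved). So its area = 217.84 mm². Layer 30 is larger (369.06 vs 217.84 mm²).

layer 30 (z = 7.2 mm)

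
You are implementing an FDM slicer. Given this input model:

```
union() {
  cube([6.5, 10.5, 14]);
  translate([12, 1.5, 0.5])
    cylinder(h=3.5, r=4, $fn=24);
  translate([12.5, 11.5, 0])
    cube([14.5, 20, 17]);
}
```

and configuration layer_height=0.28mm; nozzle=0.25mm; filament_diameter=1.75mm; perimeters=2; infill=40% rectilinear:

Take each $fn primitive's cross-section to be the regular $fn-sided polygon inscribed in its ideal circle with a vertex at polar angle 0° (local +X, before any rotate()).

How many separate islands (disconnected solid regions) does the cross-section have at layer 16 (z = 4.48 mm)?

2

At z = 4.48 mm: the 6.5×10.5 cube contributes its full rectangle; the cylinder at (12, 1.5) does not reach this height (z outside [0.5, 4]); the cube at (12.5, 11.5) (footprint 14.5×20) is included at this height; Taking the union: the 2 present regions are separate (no shared area or edge), so areas and boundary lengths simply add and each stays a separate island — 2 connected regions. Overall, the cross-section has 2 separate islands. Island count = 2.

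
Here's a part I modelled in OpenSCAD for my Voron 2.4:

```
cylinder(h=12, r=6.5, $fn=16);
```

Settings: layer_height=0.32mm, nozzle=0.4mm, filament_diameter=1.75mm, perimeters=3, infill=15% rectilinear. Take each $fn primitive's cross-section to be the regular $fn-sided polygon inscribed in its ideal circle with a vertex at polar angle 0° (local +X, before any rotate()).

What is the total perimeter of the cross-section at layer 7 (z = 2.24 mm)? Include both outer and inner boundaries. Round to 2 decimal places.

40.58 mm

At z = 2.24 mm: the r=6.5 cylinder gives a regular 16-gon of circumradius 6.5 (constant along its height) (perimeter = 2·16·6.500·sin(180°/16) = 40.58 mm). Overall, the cross-section is a single solid region. Total boundary length (outer) = 40.58 mm.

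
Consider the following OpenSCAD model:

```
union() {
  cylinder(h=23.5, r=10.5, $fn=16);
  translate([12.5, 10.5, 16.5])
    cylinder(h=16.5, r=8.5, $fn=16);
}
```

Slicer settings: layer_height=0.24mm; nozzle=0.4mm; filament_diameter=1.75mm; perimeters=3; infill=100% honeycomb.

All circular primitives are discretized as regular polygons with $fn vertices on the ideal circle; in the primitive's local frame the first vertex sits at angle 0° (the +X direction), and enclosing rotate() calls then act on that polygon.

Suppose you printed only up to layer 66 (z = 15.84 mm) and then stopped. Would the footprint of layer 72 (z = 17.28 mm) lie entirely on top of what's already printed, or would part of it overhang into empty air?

Compare the two slices. At z = 15.84: the cylinder: section is a regular 16-gon, circumradius r=10.5 (area = (16/2)·10.500²·sin(360°/16) = 337.53 mm²); the cylinder at (12.5, 10.5) does not reach this height (z outside [16.5, 33]); Combining (union): only the r=10.5 cylinder is present, so the union is just that shape — area = 337.53 mm². At z = 17.28: the r=10.5 cylinder contributes a regular 16-gon of circumradius 10.5 (area = (16/2)·10.500²·sin(360°/16) = 337.53 mm²); the r=8.5 cylinder at (12.5, 10.5) contributes a regular 16-gon of circumradius 8.5 (area = (16/2)·8.500²·sin(360°/16) = 221.19 mm²); Merging all regions: the regions partially overlap — summed areas 558.72 mm² minus the doubly-counted overlap 15.09 mm² gives 543.63 mm² — area = 543.63 mm². Checking containment: at z = 17.28 the cross-section extends beyond the z = 15.84 cross-section by about 206.11 mm².

part overhangs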